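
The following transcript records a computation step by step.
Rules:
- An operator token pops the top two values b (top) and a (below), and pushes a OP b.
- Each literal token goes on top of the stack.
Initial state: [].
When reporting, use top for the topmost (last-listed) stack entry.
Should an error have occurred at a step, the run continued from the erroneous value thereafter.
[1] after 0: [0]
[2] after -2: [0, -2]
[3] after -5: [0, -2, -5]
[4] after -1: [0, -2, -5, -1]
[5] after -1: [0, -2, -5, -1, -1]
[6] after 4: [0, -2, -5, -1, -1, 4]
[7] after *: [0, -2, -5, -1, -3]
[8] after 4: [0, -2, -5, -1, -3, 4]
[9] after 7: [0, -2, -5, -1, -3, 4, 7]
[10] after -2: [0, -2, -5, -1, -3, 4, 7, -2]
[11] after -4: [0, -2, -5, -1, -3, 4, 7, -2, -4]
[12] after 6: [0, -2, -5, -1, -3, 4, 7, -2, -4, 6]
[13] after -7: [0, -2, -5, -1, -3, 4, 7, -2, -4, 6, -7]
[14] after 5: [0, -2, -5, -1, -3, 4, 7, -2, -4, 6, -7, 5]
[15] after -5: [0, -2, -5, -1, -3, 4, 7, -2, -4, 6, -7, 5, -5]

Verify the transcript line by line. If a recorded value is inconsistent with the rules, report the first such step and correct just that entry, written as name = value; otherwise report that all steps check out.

step 7, top = -4

Recomputing the run from the initial state:
step 1: [0]
step 2: [0, -2]
step 3: [0, -2, -5]
step 4: [0, -2, -5, -1]
step 5: [0, -2, -5, -1, -1]
step 6: [0, -2, -5, -1, -1, 4]
step 7: [0, -2, -5, -1, -4]
step 8: [0, -2, -5, -1, -4, 4]
step 9: [0, -2, -5, -1, -4, 4, 7]
step 10: [0, -2, -5, -1, -4, 4, 7, -2]
step 11: [0, -2, -5, -1, -4, 4, 7, -2, -4]
step 12: [0, -2, -5, -1, -4, 4, 7, -2, -4, 6]
step 13: [0, -2, -5, -1, -4, 4, 7, -2, -4, 6, -7]
step 14: [0, -2, -5, -1, -4, 4, 7, -2, -4, 6, -7, 5]
step 15: [0, -2, -5, -1, -4, 4, 7, -2, -4, 6, -7, 5, -5]
The first disagreement with the transcript is at step 7, where the value should be top = -4.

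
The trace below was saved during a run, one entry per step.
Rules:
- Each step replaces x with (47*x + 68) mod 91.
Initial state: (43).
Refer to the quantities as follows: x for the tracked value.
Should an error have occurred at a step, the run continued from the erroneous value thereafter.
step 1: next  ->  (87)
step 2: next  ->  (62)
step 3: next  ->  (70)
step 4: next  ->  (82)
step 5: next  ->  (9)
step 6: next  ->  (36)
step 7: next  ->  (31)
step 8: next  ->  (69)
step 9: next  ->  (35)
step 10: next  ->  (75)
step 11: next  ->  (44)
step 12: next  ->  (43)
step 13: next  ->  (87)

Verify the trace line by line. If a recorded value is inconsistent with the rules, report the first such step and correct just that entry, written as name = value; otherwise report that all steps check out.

no error

Recomputing the run from the initial state:
step 1: x = 87
step 2: x = 62
step 3: x = 70
step 4: x = 82
step 5: x = 9
step 6: x = 36
step 7: x = 31
step 8: x = 69
step 9: x = 35
step 10: x = 75
step 11: x = 44
step 12: x = 43
step 13: x = 87
This matches the trace at every step.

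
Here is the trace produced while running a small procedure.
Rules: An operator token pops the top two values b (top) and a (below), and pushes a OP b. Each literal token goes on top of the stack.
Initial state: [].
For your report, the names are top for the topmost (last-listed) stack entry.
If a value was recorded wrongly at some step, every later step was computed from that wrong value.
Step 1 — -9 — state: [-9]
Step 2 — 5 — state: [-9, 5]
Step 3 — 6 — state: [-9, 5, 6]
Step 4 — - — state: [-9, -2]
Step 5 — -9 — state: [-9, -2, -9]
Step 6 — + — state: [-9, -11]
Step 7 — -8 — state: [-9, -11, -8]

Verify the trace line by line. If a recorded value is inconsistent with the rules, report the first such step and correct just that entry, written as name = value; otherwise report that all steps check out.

Recomputing the run from the initial state:
step 1: [-9]
step 2: [-9, 5]
step 3: [-9, 5, 6]
step 4: [-9, -1]
step 5: [-9, -1, -9]
step 6: [-9, -10]
step 7: [-9, -10, -8]
The first disagreement with the trace is at step 4, where the value should be top = -1.

step 4, top = -1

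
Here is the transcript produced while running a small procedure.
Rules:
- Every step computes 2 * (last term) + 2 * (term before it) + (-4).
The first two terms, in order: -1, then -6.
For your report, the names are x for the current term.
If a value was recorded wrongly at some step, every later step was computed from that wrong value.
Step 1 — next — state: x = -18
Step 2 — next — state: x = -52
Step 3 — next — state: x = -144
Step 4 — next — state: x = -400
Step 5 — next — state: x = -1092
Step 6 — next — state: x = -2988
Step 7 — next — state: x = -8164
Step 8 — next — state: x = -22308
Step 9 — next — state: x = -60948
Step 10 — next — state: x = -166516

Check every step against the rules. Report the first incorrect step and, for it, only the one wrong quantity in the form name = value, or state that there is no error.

step 4, x = -396

Step 1: x = 2*(-6) + (2)*(-1) + (-4) = -18 — verified.
Step 2: x = 2*(-18) + (2)*(-6) + (-4) = -52 — verified.
Step 3: x = 2*(-52) + (2)*(-18) + (-4) = -144 — same as recorded.
Step 4: x = 2*(-144) + (2)*(-52) + (-4) = -396 — the entry is off here.
First deviation found at step 4; the corrected entry is x = -396.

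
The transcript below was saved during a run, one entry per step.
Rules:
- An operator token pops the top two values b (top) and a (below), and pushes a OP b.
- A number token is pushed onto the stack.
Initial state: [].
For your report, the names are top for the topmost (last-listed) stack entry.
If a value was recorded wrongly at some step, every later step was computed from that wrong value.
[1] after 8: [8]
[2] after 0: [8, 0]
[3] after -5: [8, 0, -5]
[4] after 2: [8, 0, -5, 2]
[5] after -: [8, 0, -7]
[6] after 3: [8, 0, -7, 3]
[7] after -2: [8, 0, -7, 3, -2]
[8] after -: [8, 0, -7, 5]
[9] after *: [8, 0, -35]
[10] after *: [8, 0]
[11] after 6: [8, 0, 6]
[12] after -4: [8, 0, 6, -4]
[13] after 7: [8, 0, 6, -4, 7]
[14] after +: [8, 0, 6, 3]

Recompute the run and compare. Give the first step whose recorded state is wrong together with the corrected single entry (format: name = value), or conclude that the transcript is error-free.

Recomputing the run from the initial state:
step 1: [8]
step 2: [8, 0]
step 3: [8, 0, -5]
step 4: [8, 0, -5, 2]
step 5: [8, 0, -7]
step 6: [8, 0, -7, 3]
step 7: [8, 0, -7, 3, -2]
step 8: [8, 0, -7, 5]
step 9: [8, 0, -35]
step 10: [8, 0]
step 11: [8, 0, 6]
step 12: [8, 0, 6, -4]
step 13: [8, 0, 6, -4, 7]
step 14: [8, 0, 6, 3]
This matches the transcript at every step.

no error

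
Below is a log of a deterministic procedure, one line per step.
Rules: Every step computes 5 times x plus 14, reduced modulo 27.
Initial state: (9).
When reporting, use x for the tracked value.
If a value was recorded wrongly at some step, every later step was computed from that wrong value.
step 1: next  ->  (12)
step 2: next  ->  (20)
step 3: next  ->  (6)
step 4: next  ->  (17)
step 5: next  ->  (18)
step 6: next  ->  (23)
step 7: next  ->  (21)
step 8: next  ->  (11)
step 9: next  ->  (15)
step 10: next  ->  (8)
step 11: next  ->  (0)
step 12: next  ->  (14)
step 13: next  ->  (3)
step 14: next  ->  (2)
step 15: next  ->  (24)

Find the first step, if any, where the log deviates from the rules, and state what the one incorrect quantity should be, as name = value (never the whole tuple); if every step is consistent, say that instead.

1. x = (5*9 + 14) mod 27 = 5 (the log disagrees here)
First deviation found at step 1; the corrected entry is x = 5.

step 1, x = 5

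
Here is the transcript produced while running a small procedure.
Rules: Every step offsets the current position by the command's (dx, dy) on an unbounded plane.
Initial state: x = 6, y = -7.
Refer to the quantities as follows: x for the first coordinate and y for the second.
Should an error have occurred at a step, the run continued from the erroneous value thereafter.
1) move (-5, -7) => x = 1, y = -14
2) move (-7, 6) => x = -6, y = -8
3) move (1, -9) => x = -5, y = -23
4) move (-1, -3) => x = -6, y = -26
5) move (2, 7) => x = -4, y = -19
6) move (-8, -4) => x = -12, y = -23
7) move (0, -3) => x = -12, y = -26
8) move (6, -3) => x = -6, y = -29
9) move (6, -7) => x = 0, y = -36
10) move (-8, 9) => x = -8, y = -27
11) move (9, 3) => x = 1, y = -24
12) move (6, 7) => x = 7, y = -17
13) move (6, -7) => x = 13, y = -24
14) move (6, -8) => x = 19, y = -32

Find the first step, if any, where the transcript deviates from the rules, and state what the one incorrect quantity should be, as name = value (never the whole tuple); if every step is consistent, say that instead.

Step 1: x = 6 + (-5) = 1, y = -7 + (-7) = -14 — exactly as logged.
Step 2: x = 1 + (-7) = -6, y = -14 + (6) = -8 — exactly as logged.
Step 3: x = -6 + (1) = -5, y = -8 + (-9) = -17 — not what was recorded.
First deviation found at step 3; the corrected entry is y = -17.

step 3, y = -17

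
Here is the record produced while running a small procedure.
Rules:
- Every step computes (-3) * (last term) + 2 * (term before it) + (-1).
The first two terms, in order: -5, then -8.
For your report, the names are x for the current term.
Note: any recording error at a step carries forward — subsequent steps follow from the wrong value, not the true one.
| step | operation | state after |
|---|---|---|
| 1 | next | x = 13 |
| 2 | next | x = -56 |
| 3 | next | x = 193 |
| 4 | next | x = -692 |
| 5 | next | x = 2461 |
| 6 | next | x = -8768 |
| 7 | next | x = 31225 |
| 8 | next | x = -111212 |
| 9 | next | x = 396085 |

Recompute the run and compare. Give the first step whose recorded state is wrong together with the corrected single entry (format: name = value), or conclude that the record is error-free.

no error

Recomputing the run from the initial state:
step 1: x = 13
step 2: x = -56
step 3: x = 193
step 4: x = -692
step 5: x = 2461
step 6: x = -8768
step 7: x = 31225
step 8: x = -111212
step 9: x = 396085
This matches the record at every step.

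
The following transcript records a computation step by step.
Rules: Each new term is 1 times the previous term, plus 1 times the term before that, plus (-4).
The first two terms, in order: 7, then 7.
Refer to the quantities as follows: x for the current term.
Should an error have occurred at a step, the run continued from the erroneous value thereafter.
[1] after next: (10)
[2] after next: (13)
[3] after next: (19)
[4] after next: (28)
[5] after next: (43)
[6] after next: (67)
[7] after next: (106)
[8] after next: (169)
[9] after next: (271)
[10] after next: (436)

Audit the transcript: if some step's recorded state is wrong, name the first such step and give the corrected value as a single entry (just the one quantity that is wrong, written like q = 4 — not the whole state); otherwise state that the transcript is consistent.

Step 1: x = 1*(7) + (1)*(7) + (-4) = 10 — checks out.
Step 2: x = 1*(10) + (1)*(7) + (-4) = 13 — checks out.
Step 3: x = 1*(13) + (1)*(10) + (-4) = 19 — consistent with the transcript.
Step 4: x = 1*(19) + (1)*(13) + (-4) = 28 — matches.
Step 5: x = 1*(28) + (1)*(19) + (-4) = 43 — exactly as logged.
Step 6: x = 1*(43) + (1)*(28) + (-4) = 67 — no discrepancy.
Step 7: x = 1*(67) + (1)*(43) + (-4) = 106 — agrees with the transcript.
Step 8: x = 1*(106) + (1)*(67) + (-4) = 169 — in agreement.
Step 9: x = 1*(169) + (1)*(106) + (-4) = 271 — consistent with the transcript.
Step 10: x = 1*(271) + (1)*(169) + (-4) = 436 — same as recorded.
No step deviates from the rules.

no error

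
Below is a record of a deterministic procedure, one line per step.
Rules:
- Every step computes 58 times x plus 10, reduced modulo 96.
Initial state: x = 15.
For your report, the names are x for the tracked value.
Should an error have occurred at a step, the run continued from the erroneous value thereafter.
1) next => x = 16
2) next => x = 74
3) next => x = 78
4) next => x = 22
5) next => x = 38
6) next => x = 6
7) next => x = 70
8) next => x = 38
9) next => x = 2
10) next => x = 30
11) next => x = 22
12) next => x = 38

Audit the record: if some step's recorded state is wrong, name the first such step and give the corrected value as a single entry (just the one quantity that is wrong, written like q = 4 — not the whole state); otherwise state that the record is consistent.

step 9, x = 6

Recomputing the run from the initial state:
step 1: x = 16
step 2: x = 74
step 3: x = 78
step 4: x = 22
step 5: x = 38
step 6: x = 6
step 7: x = 70
step 8: x = 38
step 9: x = 6
step 10: x = 70
step 11: x = 38
step 12: x = 6
The first disagreement with the record is at step 9, where the value should be x = 6.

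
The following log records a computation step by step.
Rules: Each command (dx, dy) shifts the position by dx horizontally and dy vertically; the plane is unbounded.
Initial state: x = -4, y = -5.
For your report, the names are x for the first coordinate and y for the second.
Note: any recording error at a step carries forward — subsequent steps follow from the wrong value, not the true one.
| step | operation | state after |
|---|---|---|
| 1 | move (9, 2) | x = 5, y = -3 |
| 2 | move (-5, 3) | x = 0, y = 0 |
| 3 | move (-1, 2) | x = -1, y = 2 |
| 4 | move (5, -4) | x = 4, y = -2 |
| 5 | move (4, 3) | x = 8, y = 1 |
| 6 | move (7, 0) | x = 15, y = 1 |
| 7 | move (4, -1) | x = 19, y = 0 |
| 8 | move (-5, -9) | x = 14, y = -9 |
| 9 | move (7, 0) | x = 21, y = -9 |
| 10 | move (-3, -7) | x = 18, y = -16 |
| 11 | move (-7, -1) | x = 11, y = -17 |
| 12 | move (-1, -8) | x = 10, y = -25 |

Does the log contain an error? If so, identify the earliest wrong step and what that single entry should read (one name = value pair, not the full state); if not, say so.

1. x = -4 + (9) = 5, y = -5 + (2) = -3 (verified)
2. x = 5 + (-5) = 0, y = -3 + (3) = 0 (confirmed correct)
3. x = 0 + (-1) = -1, y = 0 + (2) = 2 (exactly as logged)
4. x = -1 + (5) = 4, y = 2 + (-4) = -2 (exactly as logged)
5. x = 4 + (4) = 8, y = -2 + (3) = 1 (agrees with the log)
6. x = 8 + (7) = 15, y = 1 + (0) = 1 (consistent with the log)
7. x = 15 + (4) = 19, y = 1 + (-1) = 0 (verified)
8. x = 19 + (-5) = 14, y = 0 + (-9) = -9 (exactly as logged)
9. x = 14 + (7) = 21, y = -9 + (0) = -9 (in agreement)
10. x = 21 + (-3) = 18, y = -9 + (-7) = -16 (same as recorded)
11. x = 18 + (-7) = 11, y = -16 + (-1) = -17 (agrees with the log)
12. x = 11 + (-1) = 10, y = -17 + (-8) = -25 (confirmed correct)
No step deviates from the rules.

no error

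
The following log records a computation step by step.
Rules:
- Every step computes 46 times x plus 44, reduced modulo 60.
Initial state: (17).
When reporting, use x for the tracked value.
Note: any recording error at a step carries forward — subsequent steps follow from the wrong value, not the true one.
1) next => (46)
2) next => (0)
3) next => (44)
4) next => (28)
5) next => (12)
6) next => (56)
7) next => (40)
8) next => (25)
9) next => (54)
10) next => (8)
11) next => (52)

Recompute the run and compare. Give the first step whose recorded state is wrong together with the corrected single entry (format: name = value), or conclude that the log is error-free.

step 8, x = 24

1. x = (46*17 + 44) mod 60 = 46 (no discrepancy)
2. x = (46*46 + 44) mod 60 = 0 (no discrepancy)
3. x = (46*0 + 44) mod 60 = 44 (agrees with the log)
4. x = (46*44 + 44) mod 60 = 28 (same as recorded)
5. x = (46*28 + 44) mod 60 = 12 (verified)
6. x = (46*12 + 44) mod 60 = 56 (agrees with the log)
7. x = (46*56 + 44) mod 60 = 40 (same as recorded)
8. x = (46*40 + 44) mod 60 = 24 (the entry is off here)
That makes step 8 the first incorrect line — x = 24 is what it should show.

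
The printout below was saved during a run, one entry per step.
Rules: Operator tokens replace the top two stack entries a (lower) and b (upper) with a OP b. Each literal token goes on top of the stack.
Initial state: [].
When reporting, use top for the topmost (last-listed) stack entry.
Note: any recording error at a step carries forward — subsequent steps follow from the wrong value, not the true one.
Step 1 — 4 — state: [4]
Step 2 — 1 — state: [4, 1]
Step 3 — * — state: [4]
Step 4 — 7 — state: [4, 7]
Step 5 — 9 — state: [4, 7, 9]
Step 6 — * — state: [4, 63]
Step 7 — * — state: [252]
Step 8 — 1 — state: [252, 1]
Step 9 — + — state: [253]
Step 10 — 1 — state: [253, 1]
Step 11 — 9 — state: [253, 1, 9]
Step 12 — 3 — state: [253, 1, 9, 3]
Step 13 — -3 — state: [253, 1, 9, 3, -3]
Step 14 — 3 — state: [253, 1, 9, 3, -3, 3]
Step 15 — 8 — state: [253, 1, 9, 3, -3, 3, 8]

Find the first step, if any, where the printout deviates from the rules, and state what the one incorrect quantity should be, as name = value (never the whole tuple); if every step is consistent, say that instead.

step 1: push 4: top = 4 -> consistent with the printout
step 2: push 1: top = 1 -> verified
step 3: 4 * 1 = 4 -> no discrepancy
step 4: push 7: top = 7 -> exactly as logged
step 5: push 9: top = 9 -> matches
step 6: 7 * 9 = 63 -> agrees with the printout
step 7: 4 * 63 = 252 -> confirmed correct
step 8: push 1: top = 1 -> same as recorded
step 9: 252 + 1 = 253 -> consistent with the printout
step 10: push 1: top = 1 -> consistent with the printout
step 11: push 9: top = 9 -> consistent with the printout
step 12: push 3: top = 3 -> confirmed correct
step 13: push -3: top = -3 -> same as recorded
step 14: push 3: top = 3 -> in agreement
step 15: push 8: top = 8 -> confirmed correct
Nothing is out of place; the run is error-free.

no error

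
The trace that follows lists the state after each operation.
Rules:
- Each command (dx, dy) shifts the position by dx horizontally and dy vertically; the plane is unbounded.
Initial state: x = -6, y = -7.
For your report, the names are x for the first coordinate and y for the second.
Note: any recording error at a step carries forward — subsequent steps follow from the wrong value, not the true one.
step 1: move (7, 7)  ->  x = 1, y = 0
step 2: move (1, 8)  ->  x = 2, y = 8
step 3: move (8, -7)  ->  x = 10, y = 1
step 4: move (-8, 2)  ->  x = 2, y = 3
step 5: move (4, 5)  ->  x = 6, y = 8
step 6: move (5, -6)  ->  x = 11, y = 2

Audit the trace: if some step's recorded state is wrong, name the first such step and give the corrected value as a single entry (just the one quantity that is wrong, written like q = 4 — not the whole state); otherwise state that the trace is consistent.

Recomputing the run from the initial state:
step 1: x = 1, y = 0
step 2: x = 2, y = 8
step 3: x = 10, y = 1
step 4: x = 2, y = 3
step 5: x = 6, y = 8
step 6: x = 11, y = 2
This matches the trace at every step.

no error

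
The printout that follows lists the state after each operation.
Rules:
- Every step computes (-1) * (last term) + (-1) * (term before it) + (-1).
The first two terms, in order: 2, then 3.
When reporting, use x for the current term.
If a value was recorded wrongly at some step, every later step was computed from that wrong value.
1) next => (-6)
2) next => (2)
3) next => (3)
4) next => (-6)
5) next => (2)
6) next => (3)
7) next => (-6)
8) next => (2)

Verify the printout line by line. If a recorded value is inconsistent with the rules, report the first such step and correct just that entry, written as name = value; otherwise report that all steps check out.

no error

Step 1: x = -1*(3) + (-1)*(2) + (-1) = -6 — verified.
Step 2: x = -1*(-6) + (-1)*(3) + (-1) = 2 — confirmed correct.
Step 3: x = -1*(2) + (-1)*(-6) + (-1) = 3 — same as recorded.
Step 4: x = -1*(3) + (-1)*(2) + (-1) = -6 — no discrepancy.
Step 5: x = -1*(-6) + (-1)*(3) + (-1) = 2 — consistent with the printout.
Step 6: x = -1*(2) + (-1)*(-6) + (-1) = 3 — same as recorded.
Step 7: x = -1*(3) + (-1)*(2) + (-1) = -6 — checks out.
Step 8: x = -1*(-6) + (-1)*(3) + (-1) = 2 — confirmed correct.
All steps check out; nothing to correct.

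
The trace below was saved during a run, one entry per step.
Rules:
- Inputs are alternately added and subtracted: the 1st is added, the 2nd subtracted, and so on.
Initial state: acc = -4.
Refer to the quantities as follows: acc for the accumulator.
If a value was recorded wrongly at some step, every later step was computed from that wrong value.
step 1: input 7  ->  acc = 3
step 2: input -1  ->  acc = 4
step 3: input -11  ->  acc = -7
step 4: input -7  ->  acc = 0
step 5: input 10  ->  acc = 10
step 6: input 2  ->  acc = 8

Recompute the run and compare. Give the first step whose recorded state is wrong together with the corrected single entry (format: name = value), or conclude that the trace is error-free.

no error

1. acc = -4 + 7 = 3 (matches)
2. acc = 3 - -1 = 4 (consistent with the trace)
3. acc = 4 + -11 = -7 (matches)
4. acc = -7 - -7 = 0 (exactly as logged)
5. acc = 0 + 10 = 10 (checks out)
6. acc = 10 - 2 = 8 (consistent with the trace)
Every step is consistent.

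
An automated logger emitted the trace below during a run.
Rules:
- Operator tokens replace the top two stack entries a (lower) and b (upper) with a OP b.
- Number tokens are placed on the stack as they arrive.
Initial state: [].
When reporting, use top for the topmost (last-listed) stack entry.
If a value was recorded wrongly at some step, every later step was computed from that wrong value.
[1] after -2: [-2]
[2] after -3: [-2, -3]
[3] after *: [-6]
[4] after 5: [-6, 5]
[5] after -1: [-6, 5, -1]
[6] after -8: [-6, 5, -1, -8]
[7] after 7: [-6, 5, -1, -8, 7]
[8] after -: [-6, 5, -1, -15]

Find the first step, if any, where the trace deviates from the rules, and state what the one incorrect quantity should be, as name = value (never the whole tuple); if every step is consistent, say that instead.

step 1: push -2: top = -2 -> agrees with the trace
step 2: push -3: top = -3 -> in agreement
step 3: -2 * -3 = 6 -> this is not what the trace shows
Conclusion: step 3 carries the first error; the entry should be top = 6.

step 3, top = 6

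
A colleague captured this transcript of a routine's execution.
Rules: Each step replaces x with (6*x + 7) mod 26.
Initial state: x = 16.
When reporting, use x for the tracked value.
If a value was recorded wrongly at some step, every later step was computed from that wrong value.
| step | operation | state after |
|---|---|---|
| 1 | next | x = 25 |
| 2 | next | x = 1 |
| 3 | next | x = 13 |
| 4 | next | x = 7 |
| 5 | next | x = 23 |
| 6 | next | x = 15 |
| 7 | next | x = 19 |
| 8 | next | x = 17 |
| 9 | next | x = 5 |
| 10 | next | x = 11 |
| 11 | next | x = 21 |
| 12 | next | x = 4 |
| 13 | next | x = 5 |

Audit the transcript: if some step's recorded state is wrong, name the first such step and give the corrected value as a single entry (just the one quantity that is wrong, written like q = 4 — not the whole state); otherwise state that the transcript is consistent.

step 12, x = 3

Recomputing the run from the initial state:
step 1: x = 25
step 2: x = 1
step 3: x = 13
step 4: x = 7
step 5: x = 23
step 6: x = 15
step 7: x = 19
step 8: x = 17
step 9: x = 5
step 10: x = 11
step 11: x = 21
step 12: x = 3
step 13: x = 25
The first disagreement with the transcript is at step 12, where the value should be x = 3.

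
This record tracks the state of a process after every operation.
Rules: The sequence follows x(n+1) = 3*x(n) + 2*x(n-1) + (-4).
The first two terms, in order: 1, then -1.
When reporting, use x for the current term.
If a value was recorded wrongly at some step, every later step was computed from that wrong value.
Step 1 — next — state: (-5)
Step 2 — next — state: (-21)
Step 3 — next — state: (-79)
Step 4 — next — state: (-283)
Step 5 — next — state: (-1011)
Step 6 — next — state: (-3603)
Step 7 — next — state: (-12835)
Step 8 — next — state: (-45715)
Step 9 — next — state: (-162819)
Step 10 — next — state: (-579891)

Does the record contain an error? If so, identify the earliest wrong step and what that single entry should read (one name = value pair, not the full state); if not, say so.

step 3, x = -77

Recomputing the run from the initial state:
step 1: x = -5
step 2: x = -21
step 3: x = -77
step 4: x = -277
step 5: x = -989
step 6: x = -3525
step 7: x = -12557
step 8: x = -44725
step 9: x = -159293
step 10: x = -567333
The first disagreement with the record is at step 3, where the value should be x = -77.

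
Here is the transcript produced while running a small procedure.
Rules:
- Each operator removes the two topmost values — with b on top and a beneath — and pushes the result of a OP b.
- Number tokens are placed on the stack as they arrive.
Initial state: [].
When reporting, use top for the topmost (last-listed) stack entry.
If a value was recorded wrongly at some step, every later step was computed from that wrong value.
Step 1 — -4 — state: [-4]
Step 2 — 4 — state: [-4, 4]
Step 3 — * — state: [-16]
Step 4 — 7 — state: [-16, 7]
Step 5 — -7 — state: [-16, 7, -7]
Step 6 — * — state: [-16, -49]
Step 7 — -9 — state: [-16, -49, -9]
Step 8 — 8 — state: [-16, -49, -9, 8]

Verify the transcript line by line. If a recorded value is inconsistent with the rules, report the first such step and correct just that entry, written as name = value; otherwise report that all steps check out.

no error

1. push -4: top = -4 (same as recorded)
2. push 4: top = 4 (same as recorded)
3. -4 * 4 = -16 (checks out)
4. push 7: top = 7 (confirmed correct)
5. push -7: top = -7 (matches)
6. 7 * -7 = -49 (checks out)
7. push -9: top = -9 (confirmed correct)
8. push 8: top = 8 (agrees with the transcript)
The recomputation confirms every line.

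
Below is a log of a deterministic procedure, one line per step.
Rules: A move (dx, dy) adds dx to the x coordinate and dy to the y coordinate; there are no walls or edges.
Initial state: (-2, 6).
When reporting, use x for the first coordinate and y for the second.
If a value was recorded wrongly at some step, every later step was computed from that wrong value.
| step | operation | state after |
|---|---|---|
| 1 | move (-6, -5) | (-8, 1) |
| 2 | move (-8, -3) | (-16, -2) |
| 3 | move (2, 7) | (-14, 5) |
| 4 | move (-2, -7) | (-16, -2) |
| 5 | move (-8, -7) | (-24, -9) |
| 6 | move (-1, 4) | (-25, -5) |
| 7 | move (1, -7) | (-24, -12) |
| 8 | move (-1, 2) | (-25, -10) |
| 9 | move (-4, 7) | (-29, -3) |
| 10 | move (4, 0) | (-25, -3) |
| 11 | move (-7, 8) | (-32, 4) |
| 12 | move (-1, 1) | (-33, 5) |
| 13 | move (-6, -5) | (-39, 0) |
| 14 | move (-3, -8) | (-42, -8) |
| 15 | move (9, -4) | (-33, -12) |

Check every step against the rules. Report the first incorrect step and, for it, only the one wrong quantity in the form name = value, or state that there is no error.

step 11, y = 5

Step 1: x = -2 + (-6) = -8, y = 6 + (-5) = 1 — checks out.
Step 2: x = -8 + (-8) = -16, y = 1 + (-3) = -2 — no discrepancy.
Step 3: x = -16 + (2) = -14, y = -2 + (7) = 5 — exactly as logged.
Step 4: x = -14 + (-2) = -16, y = 5 + (-7) = -2 — no discrepancy.
Step 5: x = -16 + (-8) = -24, y = -2 + (-7) = -9 — same as recorded.
Step 6: x = -24 + (-1) = -25, y = -9 + (4) = -5 — matches.
Step 7: x = -25 + (1) = -24, y = -5 + (-7) = -12 — no discrepancy.
Step 8: x = -24 + (-1) = -25, y = -12 + (2) = -10 — agrees with the log.
Step 9: x = -25 + (-4) = -29, y = -10 + (7) = -3 — matches.
Step 10: x = -29 + (4) = -25, y = -3 + (0) = -3 — checks out.
Step 11: x = -25 + (-7) = -32, y = -3 + (8) = 5 — this is not what the log shows.
Step 11 is the first one off; corrected, y = 5.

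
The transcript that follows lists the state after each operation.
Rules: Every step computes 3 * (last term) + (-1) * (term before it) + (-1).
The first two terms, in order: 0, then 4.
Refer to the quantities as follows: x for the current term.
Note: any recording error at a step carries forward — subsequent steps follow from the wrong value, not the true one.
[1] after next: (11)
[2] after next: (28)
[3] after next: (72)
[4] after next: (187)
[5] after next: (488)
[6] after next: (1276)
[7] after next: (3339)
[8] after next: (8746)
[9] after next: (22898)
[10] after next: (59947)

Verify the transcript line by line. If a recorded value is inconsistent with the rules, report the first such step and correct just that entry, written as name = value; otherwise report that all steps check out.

step 8, x = 8740

Recomputing the run from the initial state:
step 1: x = 11
step 2: x = 28
step 3: x = 72
step 4: x = 187
step 5: x = 488
step 6: x = 1276
step 7: x = 3339
step 8: x = 8740
step 9: x = 22880
step 10: x = 59899
The first disagreement with the transcript is at step 8, where the value should be x = 8740.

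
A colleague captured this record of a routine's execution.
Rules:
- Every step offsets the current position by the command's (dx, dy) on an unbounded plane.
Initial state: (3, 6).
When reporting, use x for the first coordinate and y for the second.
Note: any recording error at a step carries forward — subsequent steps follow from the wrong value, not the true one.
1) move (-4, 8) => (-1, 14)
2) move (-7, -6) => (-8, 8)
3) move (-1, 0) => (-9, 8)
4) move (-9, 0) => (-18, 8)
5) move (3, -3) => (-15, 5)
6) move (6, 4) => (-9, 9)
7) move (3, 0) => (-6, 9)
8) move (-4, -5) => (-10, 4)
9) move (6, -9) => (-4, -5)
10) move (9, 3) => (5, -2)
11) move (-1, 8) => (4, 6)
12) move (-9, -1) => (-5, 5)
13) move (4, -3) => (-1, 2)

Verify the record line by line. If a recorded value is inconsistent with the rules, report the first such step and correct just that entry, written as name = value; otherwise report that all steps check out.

no error

Recomputing the run from the initial state:
step 1: x = -1, y = 14
step 2: x = -8, y = 8
step 3: x = -9, y = 8
step 4: x = -18, y = 8
step 5: x = -15, y = 5
step 6: x = -9, y = 9
step 7: x = -6, y = 9
step 8: x = -10, y = 4
step 9: x = -4, y = -5
step 10: x = 5, y = -2
step 11: x = 4, y = 6
step 12: x = -5, y = 5
step 13: x = -1, y = 2
This matches the record at every step.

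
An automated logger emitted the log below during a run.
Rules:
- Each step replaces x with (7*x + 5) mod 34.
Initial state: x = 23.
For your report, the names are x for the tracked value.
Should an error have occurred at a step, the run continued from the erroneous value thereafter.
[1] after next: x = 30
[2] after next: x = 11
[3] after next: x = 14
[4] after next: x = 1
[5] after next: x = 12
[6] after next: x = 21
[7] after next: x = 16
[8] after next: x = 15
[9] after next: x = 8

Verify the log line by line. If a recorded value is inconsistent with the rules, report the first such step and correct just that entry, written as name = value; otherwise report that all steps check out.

Recomputing the run from the initial state:
step 1: x = 30
step 2: x = 11
step 3: x = 14
step 4: x = 1
step 5: x = 12
step 6: x = 21
step 7: x = 16
step 8: x = 15
step 9: x = 8
This matches the log at every step.

no error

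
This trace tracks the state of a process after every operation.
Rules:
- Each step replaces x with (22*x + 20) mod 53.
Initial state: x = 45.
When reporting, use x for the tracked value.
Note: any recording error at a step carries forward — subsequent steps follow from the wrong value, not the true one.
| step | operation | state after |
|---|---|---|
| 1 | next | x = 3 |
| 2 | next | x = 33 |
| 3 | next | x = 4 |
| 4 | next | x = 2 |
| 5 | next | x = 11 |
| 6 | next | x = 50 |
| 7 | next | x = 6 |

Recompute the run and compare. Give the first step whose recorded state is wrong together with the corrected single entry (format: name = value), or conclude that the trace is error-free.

step 1: x = (22*45 + 20) mod 53 = 3 -> checks out
step 2: x = (22*3 + 20) mod 53 = 33 -> in agreement
step 3: x = (22*33 + 20) mod 53 = 4 -> in agreement
step 4: x = (22*4 + 20) mod 53 = 2 -> exactly as logged
step 5: x = (22*2 + 20) mod 53 = 11 -> checks out
step 6: x = (22*11 + 20) mod 53 = 50 -> matches
step 7: x = (22*50 + 20) mod 53 = 7 -> the entry is off here
First deviation found at step 7; the corrected entry is x = 7.

step 7, x = 7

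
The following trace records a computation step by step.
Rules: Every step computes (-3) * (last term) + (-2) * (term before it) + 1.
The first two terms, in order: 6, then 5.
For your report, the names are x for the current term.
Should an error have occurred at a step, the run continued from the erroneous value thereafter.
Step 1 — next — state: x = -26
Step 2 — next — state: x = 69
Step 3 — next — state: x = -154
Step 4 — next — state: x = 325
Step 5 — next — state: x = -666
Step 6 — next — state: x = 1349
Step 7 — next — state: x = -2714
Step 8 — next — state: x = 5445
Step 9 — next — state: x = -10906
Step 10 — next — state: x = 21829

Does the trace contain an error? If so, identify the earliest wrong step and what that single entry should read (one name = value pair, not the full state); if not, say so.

no error

Recomputing the run from the initial state:
step 1: x = -26
step 2: x = 69
step 3: x = -154
step 4: x = 325
step 5: x = -666
step 6: x = 1349
step 7: x = -2714
step 8: x = 5445
step 9: x = -10906
step 10: x = 21829
This matches the trace at every step.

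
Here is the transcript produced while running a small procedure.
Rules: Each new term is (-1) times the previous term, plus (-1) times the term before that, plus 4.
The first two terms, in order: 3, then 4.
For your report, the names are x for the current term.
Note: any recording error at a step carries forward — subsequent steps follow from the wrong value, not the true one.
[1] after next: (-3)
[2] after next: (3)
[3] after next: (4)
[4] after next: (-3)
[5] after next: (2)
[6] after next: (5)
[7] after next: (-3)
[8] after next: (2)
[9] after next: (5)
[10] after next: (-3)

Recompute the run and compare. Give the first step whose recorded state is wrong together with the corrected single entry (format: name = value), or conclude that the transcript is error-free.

step 5, x = 3

1. x = -1*(4) + (-1)*(3) + (4) = -3 (confirmed correct)
2. x = -1*(-3) + (-1)*(4) + (4) = 3 (consistent with the transcript)
3. x = -1*(3) + (-1)*(-3) + (4) = 4 (no discrepancy)
4. x = -1*(4) + (-1)*(3) + (4) = -3 (exactly as logged)
5. x = -1*(-3) + (-1)*(4) + (4) = 3 (the transcript has a different value)
First incorrect step: 5; the correct value is x = 3.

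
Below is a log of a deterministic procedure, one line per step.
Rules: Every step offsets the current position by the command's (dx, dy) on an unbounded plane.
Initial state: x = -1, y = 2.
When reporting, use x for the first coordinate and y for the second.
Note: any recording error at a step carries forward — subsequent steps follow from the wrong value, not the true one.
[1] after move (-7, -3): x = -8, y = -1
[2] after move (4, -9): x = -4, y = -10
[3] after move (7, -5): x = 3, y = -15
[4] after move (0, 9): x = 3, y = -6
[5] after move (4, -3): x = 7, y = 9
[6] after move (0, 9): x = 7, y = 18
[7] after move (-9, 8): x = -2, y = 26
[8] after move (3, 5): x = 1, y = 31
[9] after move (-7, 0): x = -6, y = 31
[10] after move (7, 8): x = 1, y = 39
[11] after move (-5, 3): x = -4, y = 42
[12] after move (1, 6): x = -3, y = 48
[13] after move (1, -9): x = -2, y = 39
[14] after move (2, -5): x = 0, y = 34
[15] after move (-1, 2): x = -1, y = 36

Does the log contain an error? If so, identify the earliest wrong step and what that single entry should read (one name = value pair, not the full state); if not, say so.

step 5, y = -9

Recomputing the run from the initial state:
step 1: x = -8, y = -1
step 2: x = -4, y = -10
step 3: x = 3, y = -15
step 4: x = 3, y = -6
step 5: x = 7, y = -9
step 6: x = 7, y = 0
step 7: x = -2, y = 8
step 8: x = 1, y = 13
step 9: x = -6, y = 13
step 10: x = 1, y = 21
step 11: x = -4, y = 24
step 12: x = -3, y = 30
step 13: x = -2, y = 21
step 14: x = 0, y = 16
step 15: x = -1, y = 18
The first disagreement with the log is at step 5, where the value should be y = -9.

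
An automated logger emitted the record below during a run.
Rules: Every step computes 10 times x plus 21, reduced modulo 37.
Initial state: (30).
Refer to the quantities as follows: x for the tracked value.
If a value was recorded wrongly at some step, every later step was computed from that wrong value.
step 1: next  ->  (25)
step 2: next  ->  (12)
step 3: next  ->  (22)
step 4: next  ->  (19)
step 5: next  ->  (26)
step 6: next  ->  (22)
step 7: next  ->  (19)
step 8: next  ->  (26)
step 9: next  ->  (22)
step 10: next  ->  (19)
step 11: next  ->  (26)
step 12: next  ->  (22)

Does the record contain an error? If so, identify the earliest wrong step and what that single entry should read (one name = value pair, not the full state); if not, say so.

Recomputing the run from the initial state:
step 1: x = 25
step 2: x = 12
step 3: x = 30
step 4: x = 25
step 5: x = 12
step 6: x = 30
step 7: x = 25
step 8: x = 12
step 9: x = 30
step 10: x = 25
step 11: x = 12
step 12: x = 30
The first disagreement with the record is at step 3, where the value should be x = 30.

step 3, x = 30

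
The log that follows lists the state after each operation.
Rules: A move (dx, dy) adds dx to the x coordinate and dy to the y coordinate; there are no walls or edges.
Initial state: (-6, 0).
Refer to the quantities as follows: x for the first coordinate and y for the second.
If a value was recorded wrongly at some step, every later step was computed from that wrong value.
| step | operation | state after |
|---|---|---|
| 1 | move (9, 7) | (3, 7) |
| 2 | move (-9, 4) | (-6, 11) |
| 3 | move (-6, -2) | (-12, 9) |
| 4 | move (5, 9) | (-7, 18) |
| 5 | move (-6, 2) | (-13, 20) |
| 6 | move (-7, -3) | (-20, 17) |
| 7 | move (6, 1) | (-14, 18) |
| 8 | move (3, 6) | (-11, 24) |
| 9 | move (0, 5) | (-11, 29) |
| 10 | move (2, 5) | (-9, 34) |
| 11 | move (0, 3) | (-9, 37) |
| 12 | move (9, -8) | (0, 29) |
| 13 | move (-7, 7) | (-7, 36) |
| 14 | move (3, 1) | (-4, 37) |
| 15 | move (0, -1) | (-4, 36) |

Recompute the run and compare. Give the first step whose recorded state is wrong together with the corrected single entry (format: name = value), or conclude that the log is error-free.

Recomputing the run from the initial state:
step 1: x = 3, y = 7
step 2: x = -6, y = 11
step 3: x = -12, y = 9
step 4: x = -7, y = 18
step 5: x = -13, y = 20
step 6: x = -20, y = 17
step 7: x = -14, y = 18
step 8: x = -11, y = 24
step 9: x = -11, y = 29
step 10: x = -9, y = 34
step 11: x = -9, y = 37
step 12: x = 0, y = 29
step 13: x = -7, y = 36
step 14: x = -4, y = 37
step 15: x = -4, y = 36
This matches the log at every step.

no error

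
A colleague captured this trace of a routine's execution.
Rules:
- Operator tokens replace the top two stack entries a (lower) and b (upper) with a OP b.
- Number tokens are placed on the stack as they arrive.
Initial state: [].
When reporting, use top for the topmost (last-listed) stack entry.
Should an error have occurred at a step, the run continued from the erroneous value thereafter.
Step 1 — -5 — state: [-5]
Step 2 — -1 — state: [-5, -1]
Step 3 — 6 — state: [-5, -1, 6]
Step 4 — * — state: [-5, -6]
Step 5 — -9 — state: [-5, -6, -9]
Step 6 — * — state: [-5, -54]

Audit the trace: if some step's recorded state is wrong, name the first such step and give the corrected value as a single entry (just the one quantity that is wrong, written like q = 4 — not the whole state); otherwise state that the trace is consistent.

1. push -5: top = -5 (exactly as logged)
2. push -1: top = -1 (checks out)
3. push 6: top = 6 (checks out)
4. -1 * 6 = -6 (checks out)
5. push -9: top = -9 (agrees with the trace)
6. -6 * -9 = 54 (the recorded entry deviates here)
Step 6 is the first one off; corrected, top = 54.

step 6, top = 54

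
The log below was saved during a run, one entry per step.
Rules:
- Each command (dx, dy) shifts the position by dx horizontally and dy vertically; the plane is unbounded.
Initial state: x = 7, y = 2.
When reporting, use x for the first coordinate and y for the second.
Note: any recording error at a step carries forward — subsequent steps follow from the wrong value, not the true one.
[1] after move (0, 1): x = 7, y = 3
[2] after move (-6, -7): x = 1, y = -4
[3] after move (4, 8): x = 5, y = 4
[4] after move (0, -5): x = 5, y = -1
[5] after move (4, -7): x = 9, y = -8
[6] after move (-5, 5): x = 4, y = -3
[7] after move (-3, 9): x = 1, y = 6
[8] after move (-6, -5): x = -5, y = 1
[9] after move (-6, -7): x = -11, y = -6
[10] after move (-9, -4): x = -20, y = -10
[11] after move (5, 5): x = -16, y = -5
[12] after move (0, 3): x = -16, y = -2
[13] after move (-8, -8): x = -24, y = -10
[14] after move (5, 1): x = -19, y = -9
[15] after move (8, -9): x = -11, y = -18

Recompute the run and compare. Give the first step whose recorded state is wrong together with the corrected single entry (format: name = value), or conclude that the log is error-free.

step 1: x = 7 + (0) = 7, y = 2 + (1) = 3 -> agrees with the log
step 2: x = 7 + (-6) = 1, y = 3 + (-7) = -4 -> checks out
step 3: x = 1 + (4) = 5, y = -4 + (8) = 4 -> no discrepancy
step 4: x = 5 + (0) = 5, y = 4 + (-5) = -1 -> confirmed correct
step 5: x = 5 + (4) = 9, y = -1 + (-7) = -8 -> verified
step 6: x = 9 + (-5) = 4, y = -8 + (5) = -3 -> consistent with the log
step 7: x = 4 + (-3) = 1, y = -3 + (9) = 6 -> in agreement
step 8: x = 1 + (-6) = -5, y = 6 + (-5) = 1 -> consistent with the log
step 9: x = -5 + (-6) = -11, y = 1 + (-7) = -6 -> exactly as logged
step 10: x = -11 + (-9) = -20, y = -6 + (-4) = -10 -> in agreement
step 11: x = -20 + (5) = -15, y = -10 + (5) = -5 -> this is not what the log shows
First incorrect step: 11; the correct value is x = -15.

step 11, x = -15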